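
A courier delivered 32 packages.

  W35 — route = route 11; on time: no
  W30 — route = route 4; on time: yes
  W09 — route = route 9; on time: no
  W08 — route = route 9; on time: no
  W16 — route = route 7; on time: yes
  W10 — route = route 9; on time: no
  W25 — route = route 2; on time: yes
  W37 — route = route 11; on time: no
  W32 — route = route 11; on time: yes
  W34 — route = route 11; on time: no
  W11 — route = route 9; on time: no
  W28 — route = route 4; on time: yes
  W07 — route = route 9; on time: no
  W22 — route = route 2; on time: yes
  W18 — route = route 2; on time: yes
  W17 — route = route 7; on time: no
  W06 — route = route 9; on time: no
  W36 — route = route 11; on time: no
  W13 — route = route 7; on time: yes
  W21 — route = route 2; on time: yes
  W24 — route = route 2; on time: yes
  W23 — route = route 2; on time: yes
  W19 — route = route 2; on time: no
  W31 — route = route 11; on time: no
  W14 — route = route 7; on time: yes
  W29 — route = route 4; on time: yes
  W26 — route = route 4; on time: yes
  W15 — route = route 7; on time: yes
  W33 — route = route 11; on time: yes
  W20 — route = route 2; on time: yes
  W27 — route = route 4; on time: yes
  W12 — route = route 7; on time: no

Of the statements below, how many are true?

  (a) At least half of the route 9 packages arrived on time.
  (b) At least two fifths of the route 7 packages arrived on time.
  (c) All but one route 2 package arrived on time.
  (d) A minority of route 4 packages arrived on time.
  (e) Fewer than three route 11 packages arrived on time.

(a) route 9: |A| = 6, |A ∩ B| = 0; needs |A ∩ B| ≥ |A ∖ B| — false.
(b) route 7: |A| = 6, |A ∩ B| = 4; needs |A ∩ B| / |A| ≥ 2/5 — true.
(c) route 2: |A| = 8, |A ∩ B| = 7; needs |A ∖ B| = 1 — true.
(d) route 4: |A| = 5, |A ∩ B| = 5; needs |A ∩ B| < |A ∖ B| — false.
(e) route 11: |A| = 7, |A ∩ B| = 2; needs |A ∩ B| < 3 — true.

3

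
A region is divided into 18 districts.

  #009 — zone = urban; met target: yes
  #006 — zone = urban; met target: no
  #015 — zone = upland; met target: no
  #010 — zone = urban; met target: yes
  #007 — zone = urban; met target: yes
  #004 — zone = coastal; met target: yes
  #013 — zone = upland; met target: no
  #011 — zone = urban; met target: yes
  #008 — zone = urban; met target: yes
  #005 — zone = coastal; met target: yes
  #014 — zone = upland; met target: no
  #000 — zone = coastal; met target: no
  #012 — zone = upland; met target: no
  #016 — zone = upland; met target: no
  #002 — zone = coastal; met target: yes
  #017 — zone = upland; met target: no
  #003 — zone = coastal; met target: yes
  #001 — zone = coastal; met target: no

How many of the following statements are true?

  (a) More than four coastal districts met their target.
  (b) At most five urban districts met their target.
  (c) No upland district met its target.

2

(a) coastal: |A| = 6, |A ∩ B| = 4; needs |A ∩ B| > 4 — false.
(b) urban: |A| = 6, |A ∩ B| = 5; needs |A ∩ B| ≤ 5 — true.
(c) upland: |A| = 6, |A ∩ B| = 0; needs A ∩ B = ∅ (|A ∩ B| = 0) — true.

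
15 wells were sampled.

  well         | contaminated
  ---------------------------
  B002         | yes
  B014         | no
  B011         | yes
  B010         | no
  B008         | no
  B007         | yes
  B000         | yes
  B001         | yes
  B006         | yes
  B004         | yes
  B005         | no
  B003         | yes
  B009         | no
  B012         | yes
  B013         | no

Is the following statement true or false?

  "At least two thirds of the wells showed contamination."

False

'At least two thirds of the wells showed contamination' holds iff |A ∩ B| / |A| ≥ 2/3.
|A| = 15, |A ∩ B| = 9, |A ∖ B| = 6.
|A ∩ B|/|A| = 9/15, so the statement is false.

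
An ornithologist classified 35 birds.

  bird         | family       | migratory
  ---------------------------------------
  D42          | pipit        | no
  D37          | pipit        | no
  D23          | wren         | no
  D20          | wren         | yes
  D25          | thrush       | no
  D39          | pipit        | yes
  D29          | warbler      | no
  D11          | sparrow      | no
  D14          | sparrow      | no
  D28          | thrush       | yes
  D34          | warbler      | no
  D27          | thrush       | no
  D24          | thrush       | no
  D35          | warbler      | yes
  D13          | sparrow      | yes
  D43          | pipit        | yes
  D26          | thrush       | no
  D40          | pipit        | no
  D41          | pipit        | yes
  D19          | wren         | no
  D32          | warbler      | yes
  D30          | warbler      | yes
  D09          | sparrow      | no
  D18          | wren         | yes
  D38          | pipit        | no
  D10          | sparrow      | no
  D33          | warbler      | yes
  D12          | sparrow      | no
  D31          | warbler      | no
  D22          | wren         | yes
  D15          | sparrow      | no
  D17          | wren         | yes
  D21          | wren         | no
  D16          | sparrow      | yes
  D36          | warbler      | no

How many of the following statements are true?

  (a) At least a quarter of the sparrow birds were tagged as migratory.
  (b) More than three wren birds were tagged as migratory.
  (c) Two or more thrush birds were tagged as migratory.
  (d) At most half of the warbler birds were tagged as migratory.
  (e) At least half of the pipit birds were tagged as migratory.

3

(a) sparrow: |A| = 8, |A ∩ B| = 2; needs |A ∩ B| / |A| ≥ 1/4 — true.
(b) wren: |A| = 7, |A ∩ B| = 4; needs |A ∩ B| > 3 — true.
(c) thrush: |A| = 5, |A ∩ B| = 1; needs |A ∩ B| ≥ 2 — false.
(d) warbler: |A| = 8, |A ∩ B| = 4; needs |A ∩ B| ≤ |A ∖ B| — true.
(e) pipit: |A| = 7, |A ∩ B| = 3; needs |A ∩ B| ≥ |A ∖ B| — false.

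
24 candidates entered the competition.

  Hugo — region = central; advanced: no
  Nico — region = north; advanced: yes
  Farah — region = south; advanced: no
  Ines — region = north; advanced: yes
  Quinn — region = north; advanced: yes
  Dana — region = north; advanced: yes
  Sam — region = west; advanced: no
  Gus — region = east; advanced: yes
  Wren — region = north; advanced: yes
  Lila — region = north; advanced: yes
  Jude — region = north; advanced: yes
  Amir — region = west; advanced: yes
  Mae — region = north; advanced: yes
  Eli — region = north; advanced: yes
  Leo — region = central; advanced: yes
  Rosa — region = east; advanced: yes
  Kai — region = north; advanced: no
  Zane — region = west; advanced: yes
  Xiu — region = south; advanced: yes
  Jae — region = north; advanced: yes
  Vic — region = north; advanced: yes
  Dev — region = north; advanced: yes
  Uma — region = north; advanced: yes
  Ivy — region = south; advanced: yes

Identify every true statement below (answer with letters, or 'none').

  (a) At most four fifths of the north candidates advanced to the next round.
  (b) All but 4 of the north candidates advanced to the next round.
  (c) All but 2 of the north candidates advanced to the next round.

none

|A| = 14, |A ∩ B| = 13, |A ∖ B| = 1.
(a) |A ∩ B| / |A| ≤ 4/5: fails.
(b) |A ∖ B| = 4: fails.
(c) |A ∖ B| = 2: fails.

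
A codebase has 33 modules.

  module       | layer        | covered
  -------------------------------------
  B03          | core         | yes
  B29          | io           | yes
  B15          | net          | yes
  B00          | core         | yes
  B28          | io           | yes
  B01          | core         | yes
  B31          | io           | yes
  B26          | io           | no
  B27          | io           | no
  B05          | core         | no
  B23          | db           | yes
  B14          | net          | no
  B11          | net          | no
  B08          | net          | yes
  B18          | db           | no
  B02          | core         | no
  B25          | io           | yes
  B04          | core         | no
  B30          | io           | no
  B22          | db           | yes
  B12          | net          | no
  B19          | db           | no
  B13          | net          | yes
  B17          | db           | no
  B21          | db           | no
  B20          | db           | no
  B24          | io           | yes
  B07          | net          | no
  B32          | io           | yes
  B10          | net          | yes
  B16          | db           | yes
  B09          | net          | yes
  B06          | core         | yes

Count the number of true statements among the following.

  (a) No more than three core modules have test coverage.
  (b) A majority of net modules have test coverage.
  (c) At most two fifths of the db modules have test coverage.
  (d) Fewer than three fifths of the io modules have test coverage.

2

(a) core: |A| = 7, |A ∩ B| = 4; needs |A ∩ B| ≤ 3 — false.
(b) net: |A| = 9, |A ∩ B| = 5; needs |A ∩ B| > |A ∖ B| — true.
(c) db: |A| = 8, |A ∩ B| = 3; needs |A ∩ B| / |A| ≤ 2/5 — true.
(d) io: |A| = 9, |A ∩ B| = 6; needs |A ∩ B| / |A| < 3/5 — false.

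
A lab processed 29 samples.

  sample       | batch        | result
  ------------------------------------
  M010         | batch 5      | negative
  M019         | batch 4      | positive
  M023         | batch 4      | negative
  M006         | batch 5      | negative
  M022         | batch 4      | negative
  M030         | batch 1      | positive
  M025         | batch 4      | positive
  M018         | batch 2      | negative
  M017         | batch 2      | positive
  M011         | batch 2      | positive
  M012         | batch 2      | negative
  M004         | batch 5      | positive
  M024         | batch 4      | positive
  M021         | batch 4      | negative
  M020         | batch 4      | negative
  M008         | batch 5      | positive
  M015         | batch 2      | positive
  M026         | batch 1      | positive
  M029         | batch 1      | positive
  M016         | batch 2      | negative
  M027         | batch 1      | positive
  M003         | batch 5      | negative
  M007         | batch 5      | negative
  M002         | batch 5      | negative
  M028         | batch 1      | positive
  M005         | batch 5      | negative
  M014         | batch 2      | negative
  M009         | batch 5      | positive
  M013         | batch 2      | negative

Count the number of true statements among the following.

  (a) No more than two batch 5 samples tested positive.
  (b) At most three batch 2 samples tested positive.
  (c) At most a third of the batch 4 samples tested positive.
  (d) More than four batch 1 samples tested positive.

(a) batch 5: |A| = 9, |A ∩ B| = 3; needs |A ∩ B| ≤ 2 — false.
(b) batch 2: |A| = 8, |A ∩ B| = 3; needs |A ∩ B| ≤ 3 — true.
(c) batch 4: |A| = 7, |A ∩ B| = 3; needs |A ∩ B| / |A| ≤ 1/3 — false.
(d) batch 1: |A| = 5, |A ∩ B| = 5; needs |A ∩ B| > 4 — true.

2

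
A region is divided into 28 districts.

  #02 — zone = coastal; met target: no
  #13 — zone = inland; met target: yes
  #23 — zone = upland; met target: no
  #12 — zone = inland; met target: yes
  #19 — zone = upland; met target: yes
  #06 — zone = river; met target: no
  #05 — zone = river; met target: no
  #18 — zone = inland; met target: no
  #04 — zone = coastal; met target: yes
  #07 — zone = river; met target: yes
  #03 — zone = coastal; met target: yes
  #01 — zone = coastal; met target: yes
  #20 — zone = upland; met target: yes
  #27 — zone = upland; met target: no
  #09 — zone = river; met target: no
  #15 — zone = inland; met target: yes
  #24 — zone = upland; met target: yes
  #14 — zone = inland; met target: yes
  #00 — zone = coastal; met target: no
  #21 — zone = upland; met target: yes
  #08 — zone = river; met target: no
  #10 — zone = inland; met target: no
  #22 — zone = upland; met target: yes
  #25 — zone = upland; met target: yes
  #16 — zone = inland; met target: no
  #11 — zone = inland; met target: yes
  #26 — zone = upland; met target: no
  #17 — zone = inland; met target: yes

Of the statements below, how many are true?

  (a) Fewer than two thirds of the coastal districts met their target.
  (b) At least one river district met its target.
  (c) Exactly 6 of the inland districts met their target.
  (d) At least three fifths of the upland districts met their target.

(a) coastal: |A| = 5, |A ∩ B| = 3; needs |A ∩ B| / |A| < 2/3 — true.
(b) river: |A| = 5, |A ∩ B| = 1; needs A ∩ B ≠ ∅ (|A ∩ B| ≥ 1) — true.
(c) inland: |A| = 9, |A ∩ B| = 6; needs |A ∩ B| = 6 — true.
(d) upland: |A| = 9, |A ∩ B| = 6; needs |A ∩ B| / |A| ≥ 3/5 — true.

4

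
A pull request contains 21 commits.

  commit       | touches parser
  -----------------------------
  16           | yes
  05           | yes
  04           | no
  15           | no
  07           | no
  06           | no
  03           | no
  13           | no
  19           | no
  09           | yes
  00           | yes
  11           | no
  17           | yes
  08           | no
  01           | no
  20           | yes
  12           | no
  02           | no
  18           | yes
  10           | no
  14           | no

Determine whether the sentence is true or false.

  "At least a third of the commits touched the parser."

'At least a third of the commits touched the parser' holds iff |A ∩ B| / |A| ≥ 1/3.
|A| = 21, |A ∩ B| = 7, |A ∖ B| = 14.
|A ∩ B|/|A| = 7/21, so the statement is true.

True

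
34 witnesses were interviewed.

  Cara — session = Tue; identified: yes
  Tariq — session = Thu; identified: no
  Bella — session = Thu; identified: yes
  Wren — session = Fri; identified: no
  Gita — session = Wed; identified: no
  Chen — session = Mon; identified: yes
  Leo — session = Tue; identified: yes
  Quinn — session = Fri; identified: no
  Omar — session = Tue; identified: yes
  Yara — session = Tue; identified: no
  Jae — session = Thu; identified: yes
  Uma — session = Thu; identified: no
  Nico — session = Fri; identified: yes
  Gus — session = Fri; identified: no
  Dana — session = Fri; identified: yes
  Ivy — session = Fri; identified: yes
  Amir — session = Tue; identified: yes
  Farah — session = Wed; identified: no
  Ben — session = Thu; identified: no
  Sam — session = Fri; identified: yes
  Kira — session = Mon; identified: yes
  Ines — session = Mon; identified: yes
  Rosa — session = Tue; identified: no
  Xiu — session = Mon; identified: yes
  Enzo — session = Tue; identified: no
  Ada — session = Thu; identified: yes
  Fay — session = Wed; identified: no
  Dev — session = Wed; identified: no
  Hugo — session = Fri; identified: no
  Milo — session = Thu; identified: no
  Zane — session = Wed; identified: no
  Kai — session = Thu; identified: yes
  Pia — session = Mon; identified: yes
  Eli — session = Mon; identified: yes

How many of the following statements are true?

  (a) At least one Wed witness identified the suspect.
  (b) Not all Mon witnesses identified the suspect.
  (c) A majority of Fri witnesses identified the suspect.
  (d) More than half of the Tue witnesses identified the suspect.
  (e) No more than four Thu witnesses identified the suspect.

2

(a) Wed: |A| = 5, |A ∩ B| = 0; needs A ∩ B ≠ ∅ (|A ∩ B| ≥ 1) — false.
(b) Mon: |A| = 6, |A ∩ B| = 6; needs A ⊄ B (|A ∖ B| ≥ 1) — false.
(c) Fri: |A| = 8, |A ∩ B| = 4; needs |A ∩ B| > |A ∖ B| — false.
(d) Tue: |A| = 7, |A ∩ B| = 4; needs |A ∩ B| > |A ∖ B| — true.
(e) Thu: |A| = 8, |A ∩ B| = 4; needs |A ∩ B| ≤ 4 — true.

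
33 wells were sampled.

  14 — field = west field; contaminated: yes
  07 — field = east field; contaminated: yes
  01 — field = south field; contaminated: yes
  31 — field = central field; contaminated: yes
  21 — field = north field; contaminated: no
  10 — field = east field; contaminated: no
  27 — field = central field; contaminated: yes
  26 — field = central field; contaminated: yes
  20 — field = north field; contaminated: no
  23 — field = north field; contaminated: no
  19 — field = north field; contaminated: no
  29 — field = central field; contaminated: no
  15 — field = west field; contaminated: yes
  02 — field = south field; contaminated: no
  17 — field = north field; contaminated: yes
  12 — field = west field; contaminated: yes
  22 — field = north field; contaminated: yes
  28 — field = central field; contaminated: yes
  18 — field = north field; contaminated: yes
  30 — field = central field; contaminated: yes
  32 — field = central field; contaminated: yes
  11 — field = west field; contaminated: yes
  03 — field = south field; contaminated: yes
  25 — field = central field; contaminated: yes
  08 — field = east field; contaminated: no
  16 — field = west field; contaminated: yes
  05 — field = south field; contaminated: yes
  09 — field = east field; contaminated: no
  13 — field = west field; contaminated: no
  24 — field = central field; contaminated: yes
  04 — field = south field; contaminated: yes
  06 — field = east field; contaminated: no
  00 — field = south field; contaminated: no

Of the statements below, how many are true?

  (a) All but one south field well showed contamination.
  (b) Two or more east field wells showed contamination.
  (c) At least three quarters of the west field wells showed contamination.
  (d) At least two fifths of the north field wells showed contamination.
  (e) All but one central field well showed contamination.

3

(a) south field: |A| = 6, |A ∩ B| = 4; needs |A ∖ B| = 1 — false.
(b) east field: |A| = 5, |A ∩ B| = 1; needs |A ∩ B| ≥ 2 — false.
(c) west field: |A| = 6, |A ∩ B| = 5; needs |A ∩ B| / |A| ≥ 3/4 — true.
(d) north field: |A| = 7, |A ∩ B| = 3; needs |A ∩ B| / |A| ≥ 2/5 — true.
(e) central field: |A| = 9, |A ∩ B| = 8; needs |A ∖ B| = 1 — true.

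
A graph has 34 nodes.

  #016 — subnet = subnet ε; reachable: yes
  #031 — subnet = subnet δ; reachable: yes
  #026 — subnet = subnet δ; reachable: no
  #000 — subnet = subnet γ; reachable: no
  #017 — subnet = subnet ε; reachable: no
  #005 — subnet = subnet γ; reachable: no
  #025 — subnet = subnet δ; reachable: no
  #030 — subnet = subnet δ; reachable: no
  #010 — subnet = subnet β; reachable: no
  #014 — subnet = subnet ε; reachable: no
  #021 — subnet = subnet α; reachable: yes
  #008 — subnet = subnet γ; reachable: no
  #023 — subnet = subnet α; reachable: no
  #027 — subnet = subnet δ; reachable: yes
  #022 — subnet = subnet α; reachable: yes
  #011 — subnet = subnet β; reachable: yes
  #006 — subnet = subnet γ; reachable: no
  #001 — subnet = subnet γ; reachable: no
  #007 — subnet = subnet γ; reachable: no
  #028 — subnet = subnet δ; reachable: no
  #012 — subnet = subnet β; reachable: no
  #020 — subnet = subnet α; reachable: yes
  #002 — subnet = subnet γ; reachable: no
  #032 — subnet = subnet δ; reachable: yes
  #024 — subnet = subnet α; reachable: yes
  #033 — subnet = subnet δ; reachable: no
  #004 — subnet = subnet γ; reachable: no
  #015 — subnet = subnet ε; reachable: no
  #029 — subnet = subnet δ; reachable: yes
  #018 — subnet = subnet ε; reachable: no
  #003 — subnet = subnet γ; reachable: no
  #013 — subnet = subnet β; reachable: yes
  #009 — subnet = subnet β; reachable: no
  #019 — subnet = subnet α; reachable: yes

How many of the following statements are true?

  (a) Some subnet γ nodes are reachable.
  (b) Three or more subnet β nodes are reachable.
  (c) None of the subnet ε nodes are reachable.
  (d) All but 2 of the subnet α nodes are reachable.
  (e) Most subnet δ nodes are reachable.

(a) subnet γ: |A| = 9, |A ∩ B| = 0; needs A ∩ B ≠ ∅ (|A ∩ B| ≥ 1) — false.
(b) subnet β: |A| = 5, |A ∩ B| = 2; needs |A ∩ B| ≥ 3 — false.
(c) subnet ε: |A| = 5, |A ∩ B| = 1; needs A ∩ B = ∅ (|A ∩ B| = 0) — false.
(d) subnet α: |A| = 6, |A ∩ B| = 5; needs |A ∖ B| = 2 — false.
(e) subnet δ: |A| = 9, |A ∩ B| = 4; needs |A ∩ B| > |A ∖ B| — false.

0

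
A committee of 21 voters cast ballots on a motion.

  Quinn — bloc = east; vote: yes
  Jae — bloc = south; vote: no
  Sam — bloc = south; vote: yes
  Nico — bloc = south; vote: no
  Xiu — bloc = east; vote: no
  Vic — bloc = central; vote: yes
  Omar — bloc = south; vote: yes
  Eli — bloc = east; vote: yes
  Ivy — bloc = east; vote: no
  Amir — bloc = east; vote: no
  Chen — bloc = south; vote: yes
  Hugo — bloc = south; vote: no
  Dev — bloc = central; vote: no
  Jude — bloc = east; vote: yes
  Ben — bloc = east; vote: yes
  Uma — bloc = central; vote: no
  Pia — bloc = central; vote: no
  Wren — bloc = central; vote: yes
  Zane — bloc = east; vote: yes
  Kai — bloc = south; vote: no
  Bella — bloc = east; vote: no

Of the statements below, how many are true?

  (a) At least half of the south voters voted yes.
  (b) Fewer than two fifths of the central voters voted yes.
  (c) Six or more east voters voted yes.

(a) south: |A| = 7, |A ∩ B| = 3; needs |A ∩ B| ≥ |A ∖ B| — false.
(b) central: |A| = 5, |A ∩ B| = 2; needs |A ∩ B| / |A| < 2/5 — false.
(c) east: |A| = 9, |A ∩ B| = 5; needs |A ∩ B| ≥ 6 — false.

0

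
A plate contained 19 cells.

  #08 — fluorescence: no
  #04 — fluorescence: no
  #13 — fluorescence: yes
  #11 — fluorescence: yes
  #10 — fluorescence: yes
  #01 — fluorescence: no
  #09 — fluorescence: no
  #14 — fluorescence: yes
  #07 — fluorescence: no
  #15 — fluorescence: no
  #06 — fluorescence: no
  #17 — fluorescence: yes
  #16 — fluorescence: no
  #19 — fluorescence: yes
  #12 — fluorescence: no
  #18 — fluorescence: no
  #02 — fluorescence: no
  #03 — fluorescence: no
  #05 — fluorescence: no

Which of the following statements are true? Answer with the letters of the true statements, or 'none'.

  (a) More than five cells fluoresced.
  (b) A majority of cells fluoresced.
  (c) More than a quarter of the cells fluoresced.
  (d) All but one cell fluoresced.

(a), (c)

|A| = 19, |A ∩ B| = 6, |A ∖ B| = 13.
(a) |A ∩ B| > 5: holds.
(b) |A ∩ B| > |A ∖ B|: fails.
(c) |A ∩ B| / |A| > 1/4: holds.
(d) |A ∖ B| = 1: fails.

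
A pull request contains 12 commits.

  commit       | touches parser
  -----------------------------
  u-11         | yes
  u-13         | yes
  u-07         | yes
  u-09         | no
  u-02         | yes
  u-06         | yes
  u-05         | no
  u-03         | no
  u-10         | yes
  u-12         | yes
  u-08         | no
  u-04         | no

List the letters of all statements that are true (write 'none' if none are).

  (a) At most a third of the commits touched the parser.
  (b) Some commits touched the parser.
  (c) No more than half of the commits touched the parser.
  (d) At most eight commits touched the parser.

|A| = 12, |A ∩ B| = 7, |A ∖ B| = 5.
(a) |A ∩ B| / |A| ≤ 1/3: fails.
(b) A ∩ B ≠ ∅ (|A ∩ B| ≥ 1): holds.
(c) |A ∩ B| ≤ |A ∖ B|: fails.
(d) |A ∩ B| ≤ 8: holds.

(b), (d)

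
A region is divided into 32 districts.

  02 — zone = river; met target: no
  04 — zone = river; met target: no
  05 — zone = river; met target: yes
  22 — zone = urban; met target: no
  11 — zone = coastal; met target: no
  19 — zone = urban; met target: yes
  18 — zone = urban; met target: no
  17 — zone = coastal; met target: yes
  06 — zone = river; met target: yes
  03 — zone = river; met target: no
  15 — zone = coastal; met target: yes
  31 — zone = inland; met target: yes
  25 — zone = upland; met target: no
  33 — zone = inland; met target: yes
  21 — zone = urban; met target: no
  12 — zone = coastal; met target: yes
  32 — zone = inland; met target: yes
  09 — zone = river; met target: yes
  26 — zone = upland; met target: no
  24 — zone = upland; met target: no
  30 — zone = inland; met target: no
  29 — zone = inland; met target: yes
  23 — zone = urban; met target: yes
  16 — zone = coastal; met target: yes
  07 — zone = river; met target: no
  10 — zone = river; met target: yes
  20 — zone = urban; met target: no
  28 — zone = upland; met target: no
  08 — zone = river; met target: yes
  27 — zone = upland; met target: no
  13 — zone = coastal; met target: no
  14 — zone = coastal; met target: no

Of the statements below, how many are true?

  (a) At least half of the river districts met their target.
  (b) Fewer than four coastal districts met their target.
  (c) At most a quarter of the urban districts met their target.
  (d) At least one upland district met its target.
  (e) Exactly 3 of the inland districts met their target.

(a) river: |A| = 9, |A ∩ B| = 5; needs |A ∩ B| ≥ |A ∖ B| — true.
(b) coastal: |A| = 7, |A ∩ B| = 4; needs |A ∩ B| < 4 — false.
(c) urban: |A| = 6, |A ∩ B| = 2; needs |A ∩ B| / |A| ≤ 1/4 — false.
(d) upland: |A| = 5, |A ∩ B| = 0; needs A ∩ B ≠ ∅ (|A ∩ B| ≥ 1) — false.
(e) inland: |A| = 5, |A ∩ B| = 4; needs |A ∩ B| = 3 — false.

1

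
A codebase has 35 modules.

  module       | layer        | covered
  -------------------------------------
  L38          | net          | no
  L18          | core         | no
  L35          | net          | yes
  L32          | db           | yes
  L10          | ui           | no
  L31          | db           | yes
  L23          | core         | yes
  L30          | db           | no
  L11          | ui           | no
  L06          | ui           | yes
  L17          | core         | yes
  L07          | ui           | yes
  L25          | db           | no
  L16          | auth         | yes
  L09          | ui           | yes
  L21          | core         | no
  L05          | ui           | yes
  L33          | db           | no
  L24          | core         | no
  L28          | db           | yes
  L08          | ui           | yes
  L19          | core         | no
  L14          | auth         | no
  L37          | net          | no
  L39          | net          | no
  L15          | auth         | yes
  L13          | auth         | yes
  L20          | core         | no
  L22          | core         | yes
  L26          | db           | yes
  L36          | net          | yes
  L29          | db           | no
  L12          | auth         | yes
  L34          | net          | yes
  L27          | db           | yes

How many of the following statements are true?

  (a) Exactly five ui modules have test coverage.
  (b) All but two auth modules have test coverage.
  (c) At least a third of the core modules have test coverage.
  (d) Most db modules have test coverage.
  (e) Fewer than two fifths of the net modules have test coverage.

3

(a) ui: |A| = 7, |A ∩ B| = 5; needs |A ∩ B| = 5 — true.
(b) auth: |A| = 5, |A ∩ B| = 4; needs |A ∖ B| = 2 — false.
(c) core: |A| = 8, |A ∩ B| = 3; needs |A ∩ B| / |A| ≥ 1/3 — true.
(d) db: |A| = 9, |A ∩ B| = 5; needs |A ∩ B| > |A ∖ B| — true.
(e) net: |A| = 6, |A ∩ B| = 3; needs |A ∩ B| / |A| < 2/5 — false.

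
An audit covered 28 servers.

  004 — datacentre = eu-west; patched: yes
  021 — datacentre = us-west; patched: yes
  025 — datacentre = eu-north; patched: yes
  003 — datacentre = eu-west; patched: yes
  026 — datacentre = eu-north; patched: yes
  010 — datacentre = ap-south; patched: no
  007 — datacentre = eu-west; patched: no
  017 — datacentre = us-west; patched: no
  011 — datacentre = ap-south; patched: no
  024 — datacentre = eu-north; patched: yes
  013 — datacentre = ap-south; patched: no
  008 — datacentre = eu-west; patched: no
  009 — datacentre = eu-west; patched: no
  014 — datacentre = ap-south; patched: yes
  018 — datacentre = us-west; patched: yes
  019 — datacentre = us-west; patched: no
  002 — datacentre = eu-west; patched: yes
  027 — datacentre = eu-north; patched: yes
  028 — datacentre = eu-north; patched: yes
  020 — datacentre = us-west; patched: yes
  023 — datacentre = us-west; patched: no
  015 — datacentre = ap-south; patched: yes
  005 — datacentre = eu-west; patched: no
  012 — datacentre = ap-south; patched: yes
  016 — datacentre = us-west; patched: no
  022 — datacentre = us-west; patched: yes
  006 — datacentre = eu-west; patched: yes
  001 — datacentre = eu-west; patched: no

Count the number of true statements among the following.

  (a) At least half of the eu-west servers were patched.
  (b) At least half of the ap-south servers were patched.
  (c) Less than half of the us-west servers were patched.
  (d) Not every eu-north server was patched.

(a) eu-west: |A| = 9, |A ∩ B| = 4; needs |A ∩ B| ≥ |A ∖ B| — false.
(b) ap-south: |A| = 6, |A ∩ B| = 3; needs |A ∩ B| ≥ |A ∖ B| — true.
(c) us-west: |A| = 8, |A ∩ B| = 4; needs |A ∩ B| < |A ∖ B| — false.
(d) eu-north: |A| = 5, |A ∩ B| = 5; needs A ⊄ B (|A ∖ B| ≥ 1) — false.

1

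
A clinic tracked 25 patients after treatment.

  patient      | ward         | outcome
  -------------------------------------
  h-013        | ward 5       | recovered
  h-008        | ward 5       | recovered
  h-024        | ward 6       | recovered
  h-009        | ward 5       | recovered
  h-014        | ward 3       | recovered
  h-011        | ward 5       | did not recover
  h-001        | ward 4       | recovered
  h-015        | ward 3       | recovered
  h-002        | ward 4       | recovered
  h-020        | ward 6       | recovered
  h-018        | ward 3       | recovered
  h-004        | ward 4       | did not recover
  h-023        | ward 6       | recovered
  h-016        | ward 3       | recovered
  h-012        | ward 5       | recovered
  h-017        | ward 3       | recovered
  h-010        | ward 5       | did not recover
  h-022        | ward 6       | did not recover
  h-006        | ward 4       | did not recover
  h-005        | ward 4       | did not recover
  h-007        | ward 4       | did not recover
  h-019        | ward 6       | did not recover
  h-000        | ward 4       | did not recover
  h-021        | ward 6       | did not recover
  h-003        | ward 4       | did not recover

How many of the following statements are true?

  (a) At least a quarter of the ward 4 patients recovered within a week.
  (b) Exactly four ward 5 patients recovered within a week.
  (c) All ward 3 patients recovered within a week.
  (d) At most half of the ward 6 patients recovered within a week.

4

(a) ward 4: |A| = 8, |A ∩ B| = 2; needs |A ∩ B| / |A| ≥ 1/4 — true.
(b) ward 5: |A| = 6, |A ∩ B| = 4; needs |A ∩ B| = 4 — true.
(c) ward 3: |A| = 5, |A ∩ B| = 5; needs A ⊆ B, i.e. every element of A is in B (|A ∖ B| = 0) — true.
(d) ward 6: |A| = 6, |A ∩ B| = 3; needs |A ∩ B| ≤ |A ∖ B| — true.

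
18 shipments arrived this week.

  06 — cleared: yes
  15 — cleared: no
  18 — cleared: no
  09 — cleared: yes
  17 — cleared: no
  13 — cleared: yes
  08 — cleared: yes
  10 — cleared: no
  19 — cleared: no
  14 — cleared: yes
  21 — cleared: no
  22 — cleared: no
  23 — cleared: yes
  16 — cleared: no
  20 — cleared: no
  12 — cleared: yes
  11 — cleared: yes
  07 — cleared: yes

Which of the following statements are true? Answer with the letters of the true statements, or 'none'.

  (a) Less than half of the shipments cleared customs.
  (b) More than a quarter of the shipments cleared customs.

|A| = 18, |A ∩ B| = 9, |A ∖ B| = 9.
(a) |A ∩ B| < |A ∖ B|: fails.
(b) |A ∩ B| / |A| > 1/4: holds.

(b)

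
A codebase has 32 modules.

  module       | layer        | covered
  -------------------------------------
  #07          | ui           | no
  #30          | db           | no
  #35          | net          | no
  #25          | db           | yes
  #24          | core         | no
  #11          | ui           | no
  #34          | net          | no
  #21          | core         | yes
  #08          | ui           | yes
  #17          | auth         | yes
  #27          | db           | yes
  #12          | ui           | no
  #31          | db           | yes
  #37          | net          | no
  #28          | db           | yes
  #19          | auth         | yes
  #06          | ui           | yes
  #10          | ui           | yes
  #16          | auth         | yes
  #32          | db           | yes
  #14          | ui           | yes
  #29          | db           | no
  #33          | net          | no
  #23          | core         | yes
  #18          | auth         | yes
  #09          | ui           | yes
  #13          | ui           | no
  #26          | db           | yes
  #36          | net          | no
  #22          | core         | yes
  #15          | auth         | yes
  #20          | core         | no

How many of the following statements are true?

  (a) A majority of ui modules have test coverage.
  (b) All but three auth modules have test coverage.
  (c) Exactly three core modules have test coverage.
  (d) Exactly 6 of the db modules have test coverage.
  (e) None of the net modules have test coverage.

4

(a) ui: |A| = 9, |A ∩ B| = 5; needs |A ∩ B| > |A ∖ B| — true.
(b) auth: |A| = 5, |A ∩ B| = 5; needs |A ∖ B| = 3 — false.
(c) core: |A| = 5, |A ∩ B| = 3; needs |A ∩ B| = 3 — true.
(d) db: |A| = 8, |A ∩ B| = 6; needs |A ∩ B| = 6 — true.
(e) net: |A| = 5, |A ∩ B| = 0; needs A ∩ B = ∅ (|A ∩ B| = 0) — true.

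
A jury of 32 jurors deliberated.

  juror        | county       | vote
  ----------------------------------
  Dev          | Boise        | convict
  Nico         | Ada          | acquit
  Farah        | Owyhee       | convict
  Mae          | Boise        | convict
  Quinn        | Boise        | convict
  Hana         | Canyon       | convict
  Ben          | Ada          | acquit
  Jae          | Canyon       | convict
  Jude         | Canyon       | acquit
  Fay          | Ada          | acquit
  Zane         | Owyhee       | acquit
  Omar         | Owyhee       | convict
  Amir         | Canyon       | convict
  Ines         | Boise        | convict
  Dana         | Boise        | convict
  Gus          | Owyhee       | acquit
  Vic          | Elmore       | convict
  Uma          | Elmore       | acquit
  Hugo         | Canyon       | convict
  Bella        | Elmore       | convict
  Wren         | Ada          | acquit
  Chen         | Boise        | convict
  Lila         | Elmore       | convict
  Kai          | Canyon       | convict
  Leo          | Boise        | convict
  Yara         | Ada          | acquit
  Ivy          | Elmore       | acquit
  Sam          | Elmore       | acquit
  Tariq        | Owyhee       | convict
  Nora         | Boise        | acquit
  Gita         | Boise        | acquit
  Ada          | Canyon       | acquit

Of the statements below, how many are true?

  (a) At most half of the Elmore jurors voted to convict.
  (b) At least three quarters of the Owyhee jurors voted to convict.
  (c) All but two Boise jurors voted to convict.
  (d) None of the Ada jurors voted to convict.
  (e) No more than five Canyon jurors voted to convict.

4

(a) Elmore: |A| = 6, |A ∩ B| = 3; needs |A ∩ B| ≤ |A ∖ B| — true.
(b) Owyhee: |A| = 5, |A ∩ B| = 3; needs |A ∩ B| / |A| ≥ 3/4 — false.
(c) Boise: |A| = 9, |A ∩ B| = 7; needs |A ∖ B| = 2 — true.
(d) Ada: |A| = 5, |A ∩ B| = 0; needs A ∩ B = ∅ (|A ∩ B| = 0) — true.
(e) Canyon: |A| = 7, |A ∩ B| = 5; needs |A ∩ B| ≤ 5 — true.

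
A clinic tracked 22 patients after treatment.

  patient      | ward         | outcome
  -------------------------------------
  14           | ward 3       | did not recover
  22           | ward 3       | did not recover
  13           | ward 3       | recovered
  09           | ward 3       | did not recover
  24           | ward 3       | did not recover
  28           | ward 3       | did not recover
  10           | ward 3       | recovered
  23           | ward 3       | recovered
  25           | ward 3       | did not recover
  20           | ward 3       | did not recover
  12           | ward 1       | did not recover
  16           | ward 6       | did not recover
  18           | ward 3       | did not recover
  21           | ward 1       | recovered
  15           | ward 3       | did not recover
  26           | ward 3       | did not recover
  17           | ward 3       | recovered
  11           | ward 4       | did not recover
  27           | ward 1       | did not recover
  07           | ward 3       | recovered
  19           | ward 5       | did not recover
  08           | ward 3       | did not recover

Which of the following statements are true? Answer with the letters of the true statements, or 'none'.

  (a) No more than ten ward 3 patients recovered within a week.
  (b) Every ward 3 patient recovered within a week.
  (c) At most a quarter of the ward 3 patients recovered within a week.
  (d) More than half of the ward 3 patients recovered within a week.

(a)

|A| = 16, |A ∩ B| = 5, |A ∖ B| = 11.
(a) |A ∩ B| ≤ 10: holds.
(b) A ⊆ B, i.e. every element of A is in B (|A ∖ B| = 0): fails.
(c) |A ∩ B| / |A| ≤ 1/4: fails.
(d) |A ∩ B| > |A ∖ B|: fails.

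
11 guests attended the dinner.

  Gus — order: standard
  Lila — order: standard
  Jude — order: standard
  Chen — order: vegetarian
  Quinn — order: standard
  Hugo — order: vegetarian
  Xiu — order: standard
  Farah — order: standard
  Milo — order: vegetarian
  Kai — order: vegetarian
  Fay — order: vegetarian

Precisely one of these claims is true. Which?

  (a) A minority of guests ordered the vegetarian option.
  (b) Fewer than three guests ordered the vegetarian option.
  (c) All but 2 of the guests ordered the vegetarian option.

(a)

|A| = 11, |A ∩ B| = 5, |A ∖ B| = 6.
(a) requires |A ∩ B| < |A ∖ B|: true.
(b) requires |A ∩ B| < 3: false.
(c) requires |A ∖ B| = 2: false.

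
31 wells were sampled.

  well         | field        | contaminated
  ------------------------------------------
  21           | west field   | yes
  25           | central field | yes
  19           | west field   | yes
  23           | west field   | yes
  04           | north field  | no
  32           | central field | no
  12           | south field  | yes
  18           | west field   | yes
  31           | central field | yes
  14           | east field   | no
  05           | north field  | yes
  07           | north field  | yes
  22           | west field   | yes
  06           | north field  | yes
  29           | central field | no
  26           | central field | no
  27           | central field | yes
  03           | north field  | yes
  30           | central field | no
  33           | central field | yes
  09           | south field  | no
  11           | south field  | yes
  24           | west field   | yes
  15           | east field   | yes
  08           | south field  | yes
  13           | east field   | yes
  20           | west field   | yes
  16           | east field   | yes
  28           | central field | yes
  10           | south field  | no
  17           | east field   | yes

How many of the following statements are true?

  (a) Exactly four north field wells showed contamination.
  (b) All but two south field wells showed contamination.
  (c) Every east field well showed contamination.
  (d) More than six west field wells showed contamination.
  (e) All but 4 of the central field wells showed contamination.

(a) north field: |A| = 5, |A ∩ B| = 4; needs |A ∩ B| = 4 — true.
(b) south field: |A| = 5, |A ∩ B| = 3; needs |A ∖ B| = 2 — true.
(c) east field: |A| = 5, |A ∩ B| = 4; needs A ⊆ B, i.e. every element of A is in B (|A ∖ B| = 0) — false.
(d) west field: |A| = 7, |A ∩ B| = 7; needs |A ∩ B| > 6 — true.
(e) central field: |A| = 9, |A ∩ B| = 5; needs |A ∖ B| = 4 — true.

4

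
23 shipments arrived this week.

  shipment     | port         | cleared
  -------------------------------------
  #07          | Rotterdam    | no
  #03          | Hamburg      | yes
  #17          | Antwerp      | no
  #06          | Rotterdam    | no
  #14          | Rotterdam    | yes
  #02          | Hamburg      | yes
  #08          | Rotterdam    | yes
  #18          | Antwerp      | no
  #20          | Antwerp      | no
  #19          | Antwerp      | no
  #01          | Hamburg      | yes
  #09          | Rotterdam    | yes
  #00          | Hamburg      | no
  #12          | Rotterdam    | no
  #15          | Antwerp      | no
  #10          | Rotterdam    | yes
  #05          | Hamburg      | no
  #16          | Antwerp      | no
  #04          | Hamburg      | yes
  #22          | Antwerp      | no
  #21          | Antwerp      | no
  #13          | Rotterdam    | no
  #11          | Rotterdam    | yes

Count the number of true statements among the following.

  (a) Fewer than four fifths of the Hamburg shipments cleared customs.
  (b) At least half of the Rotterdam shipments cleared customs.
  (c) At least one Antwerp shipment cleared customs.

2

(a) Hamburg: |A| = 6, |A ∩ B| = 4; needs |A ∩ B| / |A| < 4/5 — true.
(b) Rotterdam: |A| = 9, |A ∩ B| = 5; needs |A ∩ B| ≥ |A ∖ B| — true.
(c) Antwerp: |A| = 8, |A ∩ B| = 0; needs A ∩ B ≠ ∅ (|A ∩ B| ≥ 1) — false.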